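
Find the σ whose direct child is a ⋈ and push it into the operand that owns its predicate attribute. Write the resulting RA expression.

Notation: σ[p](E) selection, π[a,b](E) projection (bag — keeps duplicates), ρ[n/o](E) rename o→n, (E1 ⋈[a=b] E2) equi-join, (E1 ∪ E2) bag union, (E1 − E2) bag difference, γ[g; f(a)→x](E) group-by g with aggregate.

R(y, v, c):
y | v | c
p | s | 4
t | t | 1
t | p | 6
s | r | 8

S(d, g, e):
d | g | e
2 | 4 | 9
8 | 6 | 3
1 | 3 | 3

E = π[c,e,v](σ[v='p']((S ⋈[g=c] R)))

σ filters on v, owned by the right side.
E' = π[c,e,v]((S ⋈[g=c] σ[v='p'](R)))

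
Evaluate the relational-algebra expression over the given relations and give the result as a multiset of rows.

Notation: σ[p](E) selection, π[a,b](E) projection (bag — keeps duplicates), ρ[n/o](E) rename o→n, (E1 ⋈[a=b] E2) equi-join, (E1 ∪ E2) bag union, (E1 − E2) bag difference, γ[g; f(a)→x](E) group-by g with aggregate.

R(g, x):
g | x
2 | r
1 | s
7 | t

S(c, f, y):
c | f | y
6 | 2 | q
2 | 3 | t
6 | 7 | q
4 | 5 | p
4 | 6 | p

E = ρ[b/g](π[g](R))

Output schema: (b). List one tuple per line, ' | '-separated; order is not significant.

Subexpression sizes:
  R → 3
  π[g](R) → 3
  ρ[b/g](π[g](R)) → 3

== RESULT ==
b
1
2
7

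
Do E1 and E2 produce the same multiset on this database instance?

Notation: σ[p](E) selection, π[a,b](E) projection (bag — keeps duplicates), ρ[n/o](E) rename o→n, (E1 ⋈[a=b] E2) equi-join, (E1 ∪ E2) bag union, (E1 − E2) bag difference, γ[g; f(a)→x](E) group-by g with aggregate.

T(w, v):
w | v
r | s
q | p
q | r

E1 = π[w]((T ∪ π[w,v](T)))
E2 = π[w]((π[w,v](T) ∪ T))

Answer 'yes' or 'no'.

E1 per-node cardinality:
  T → 3
  T → 3
  π[w,v](T) → 3
  (T ∪ π[w,v](T)) → 6
  π[w]((T ∪ π[w,v](T))) → 6
E2 per-node cardinality:
  T → 3
  π[w,v](T) → 3
  T → 3
  (π[w,v](T) ∪ T) → 6
  π[w]((π[w,v](T) ∪ T)) → 6

E1 and E2 produce the same multiset:
w
q
q
q
q
r
r

yes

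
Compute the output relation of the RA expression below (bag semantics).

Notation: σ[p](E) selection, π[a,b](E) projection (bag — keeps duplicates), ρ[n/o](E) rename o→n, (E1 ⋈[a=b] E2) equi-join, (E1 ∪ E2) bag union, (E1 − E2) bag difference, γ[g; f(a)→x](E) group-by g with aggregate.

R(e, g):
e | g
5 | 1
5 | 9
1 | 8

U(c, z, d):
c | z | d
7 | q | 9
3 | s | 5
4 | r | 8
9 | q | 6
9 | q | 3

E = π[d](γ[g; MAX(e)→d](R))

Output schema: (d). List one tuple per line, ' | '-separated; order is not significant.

Stepwise |·|:
  R → 3
  γ[g; MAX(e)→d](R) → 3
  π[d](γ[g; MAX(e)→d](R)) → 3

== RESULT ==
d
1
5
5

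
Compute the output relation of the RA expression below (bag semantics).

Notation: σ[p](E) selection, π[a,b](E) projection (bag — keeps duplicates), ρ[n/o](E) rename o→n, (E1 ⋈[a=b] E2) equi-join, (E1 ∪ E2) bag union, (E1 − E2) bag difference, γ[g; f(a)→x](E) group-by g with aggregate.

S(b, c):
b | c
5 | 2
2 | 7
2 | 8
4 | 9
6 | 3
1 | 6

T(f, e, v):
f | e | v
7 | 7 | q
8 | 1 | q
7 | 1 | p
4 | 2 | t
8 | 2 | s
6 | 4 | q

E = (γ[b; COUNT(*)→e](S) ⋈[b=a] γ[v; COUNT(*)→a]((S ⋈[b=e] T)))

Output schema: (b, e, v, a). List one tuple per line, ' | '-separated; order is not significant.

Row counts bottom-up:
  S → 6
  γ[b; COUNT(*)→e](S) → 5
  S → 6
  T → 6
  (S ⋈[b=e] T) → 7
  γ[v; COUNT(*)→a]((S ⋈[b=e] T)) → 4
  (γ[b; COUNT(*)→e](S) ⋈[b=a] γ[v; COUNT(*)→a]((S ⋈[b=e] T))) → 4

== RESULT ==
b | e | v | a
1 | 1 | p | 1
2 | 2 | q | 2
2 | 2 | s | 2
2 | 2 | t | 2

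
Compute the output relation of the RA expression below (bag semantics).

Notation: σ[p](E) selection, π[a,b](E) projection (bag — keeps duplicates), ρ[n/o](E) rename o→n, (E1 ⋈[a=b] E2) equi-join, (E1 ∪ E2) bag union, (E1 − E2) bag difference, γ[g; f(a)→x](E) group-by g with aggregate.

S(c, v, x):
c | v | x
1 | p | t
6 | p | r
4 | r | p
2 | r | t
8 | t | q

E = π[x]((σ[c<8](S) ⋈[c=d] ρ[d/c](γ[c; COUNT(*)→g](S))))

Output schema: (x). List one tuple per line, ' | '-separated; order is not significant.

Row counts bottom-up:
  S → 5
  σ[c<8](S) → 4
  S → 5
  γ[c; COUNT(*)→g](S) → 5
  ρ[d/c](γ[c; COUNT(*)→g](S)) → 5
  (σ[c<8](S) ⋈[c=d] ρ[d/c](γ[c; COUNT(*)→g](S))) → 4
  π[x]((σ[c<8](S) ⋈[c=d] ρ[d/c](γ[c; COUNT(*)→g](S)))) → 4

== RESULT ==
x
p
r
t
t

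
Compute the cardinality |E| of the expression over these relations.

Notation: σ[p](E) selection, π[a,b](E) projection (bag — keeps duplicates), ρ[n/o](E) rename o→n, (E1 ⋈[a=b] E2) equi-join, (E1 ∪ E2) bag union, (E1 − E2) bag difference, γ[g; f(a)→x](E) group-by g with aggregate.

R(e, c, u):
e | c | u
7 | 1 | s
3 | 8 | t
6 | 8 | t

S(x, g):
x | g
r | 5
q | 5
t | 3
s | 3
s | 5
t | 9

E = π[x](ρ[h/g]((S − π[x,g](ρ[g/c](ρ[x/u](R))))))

Subexpression sizes:
  S → 6
  R → 3
  ρ[x/u](R) → 3
  ρ[g/c](ρ[x/u](R)) → 3
  π[x,g](ρ[g/c](ρ[x/u](R))) → 3
  (S − π[x,g](ρ[g/c](ρ[x/u](R)))) → 6
  ρ[h/g]((S − π[x,g](ρ[g/c](ρ[x/u](R))))) → 6
  π[x](ρ[h/g]((S − π[x,g](ρ[g/c](ρ[x/u](R)))))) → 6

|E| = 6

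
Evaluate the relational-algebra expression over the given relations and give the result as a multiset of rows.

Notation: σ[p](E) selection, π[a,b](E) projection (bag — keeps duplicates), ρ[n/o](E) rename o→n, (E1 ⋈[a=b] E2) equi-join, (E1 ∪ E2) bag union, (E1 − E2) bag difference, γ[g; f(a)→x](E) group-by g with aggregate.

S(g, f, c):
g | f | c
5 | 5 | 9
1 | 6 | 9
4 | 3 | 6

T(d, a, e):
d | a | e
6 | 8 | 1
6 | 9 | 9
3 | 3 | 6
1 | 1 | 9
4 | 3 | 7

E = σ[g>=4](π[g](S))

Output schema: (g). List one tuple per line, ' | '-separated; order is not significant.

Row counts bottom-up:
  S → 3
  π[g](S) → 3
  σ[g>=4](π[g](S)) → 2

== RESULT ==
g
4
5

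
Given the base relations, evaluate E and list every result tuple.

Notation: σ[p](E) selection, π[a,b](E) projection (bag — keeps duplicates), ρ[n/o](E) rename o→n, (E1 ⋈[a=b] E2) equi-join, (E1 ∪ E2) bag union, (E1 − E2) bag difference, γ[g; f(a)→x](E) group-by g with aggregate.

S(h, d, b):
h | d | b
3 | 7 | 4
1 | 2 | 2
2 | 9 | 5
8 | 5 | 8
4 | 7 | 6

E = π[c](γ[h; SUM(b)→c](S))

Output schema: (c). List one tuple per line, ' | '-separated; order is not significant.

Row counts bottom-up:
  S → 5
  γ[h; SUM(b)→c](S) → 5
  π[c](γ[h; SUM(b)→c](S)) → 5

== RESULT ==
c
2
4
5
6
8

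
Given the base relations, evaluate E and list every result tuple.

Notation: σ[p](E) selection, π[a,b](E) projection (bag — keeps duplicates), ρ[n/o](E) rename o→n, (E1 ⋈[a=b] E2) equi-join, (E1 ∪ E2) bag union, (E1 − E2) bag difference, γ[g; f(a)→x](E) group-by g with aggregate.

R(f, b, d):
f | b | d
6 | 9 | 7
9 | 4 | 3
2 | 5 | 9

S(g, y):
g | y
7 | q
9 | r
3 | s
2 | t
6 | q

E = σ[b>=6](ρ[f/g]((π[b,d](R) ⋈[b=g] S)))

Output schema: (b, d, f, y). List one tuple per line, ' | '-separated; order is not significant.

Row counts bottom-up:
  R → 3
  π[b,d](R) → 3
  S → 5
  (π[b,d](R) ⋈[b=g] S) → 1
  ρ[f/g]((π[b,d](R) ⋈[b=g] S)) → 1
  σ[b>=6](ρ[f/g]((π[b,d](R) ⋈[b=g] S))) → 1

== RESULT ==
b | d | f | y
9 | 7 | 9 | r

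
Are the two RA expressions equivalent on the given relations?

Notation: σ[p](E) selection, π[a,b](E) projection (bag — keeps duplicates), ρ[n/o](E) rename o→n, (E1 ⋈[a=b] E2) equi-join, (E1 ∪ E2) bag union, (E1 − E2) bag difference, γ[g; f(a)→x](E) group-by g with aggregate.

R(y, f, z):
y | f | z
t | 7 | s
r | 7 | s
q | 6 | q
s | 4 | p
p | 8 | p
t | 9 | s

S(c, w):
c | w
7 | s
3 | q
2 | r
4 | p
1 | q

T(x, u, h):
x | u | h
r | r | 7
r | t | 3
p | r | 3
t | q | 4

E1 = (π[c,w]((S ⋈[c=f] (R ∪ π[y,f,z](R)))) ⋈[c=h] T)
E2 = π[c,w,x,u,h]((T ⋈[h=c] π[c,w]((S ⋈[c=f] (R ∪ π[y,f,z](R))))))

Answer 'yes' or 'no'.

E1 row counts bottom-up:
  S → 5
  R → 6
  R → 6
  π[y,f,z](R) → 6
  (R ∪ π[y,f,z](R)) → 12
  (S ⋈[c=f] (R ∪ π[y,f,z](R))) → 6
  π[c,w]((S ⋈[c=f] (R ∪ π[y,f,z](R)))) → 6
  T → 4
  (π[c,w]((S ⋈[c=f] (R ∪ π[y,f,z](R)))) ⋈[c=h] T) → 6
E2 row counts bottom-up:
  T → 4
  S → 5
  R → 6
  R → 6
  π[y,f,z](R) → 6
  (R ∪ π[y,f,z](R)) → 12
  (S ⋈[c=f] (R ∪ π[y,f,z](R))) → 6
  π[c,w]((S ⋈[c=f] (R ∪ π[y,f,z](R)))) → 6
  (T ⋈[h=c] π[c,w]((S ⋈[c=f] (R ∪ π[y,f,z](R))))) → 6
  π[c,w,x,u,h]((T ⋈[h=c] π[c,w]((S ⋈[c=f] (R ∪ π[y,f,z](R)))))) → 6

E1 and E2 produce the same multiset:
c | w | x | u | h
4 | p | t | q | 4
4 | p | t | q | 4
7 | s | r | r | 7
7 | s | r | r | 7
7 | s | r | r | 7
7 | s | r | r | 7

yes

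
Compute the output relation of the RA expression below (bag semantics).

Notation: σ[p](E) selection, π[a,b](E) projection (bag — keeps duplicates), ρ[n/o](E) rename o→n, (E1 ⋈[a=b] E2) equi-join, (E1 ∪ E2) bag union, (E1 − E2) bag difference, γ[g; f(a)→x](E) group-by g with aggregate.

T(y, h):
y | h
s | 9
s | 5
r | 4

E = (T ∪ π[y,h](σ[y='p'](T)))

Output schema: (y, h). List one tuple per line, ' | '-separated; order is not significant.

Per-node cardinality:
  T → 3
  T → 3
  σ[y='p'](T) → 0
  π[y,h](σ[y='p'](T)) → 0
  (T ∪ π[y,h](σ[y='p'](T))) → 3

== RESULT ==
y | h
r | 4
s | 5
s | 9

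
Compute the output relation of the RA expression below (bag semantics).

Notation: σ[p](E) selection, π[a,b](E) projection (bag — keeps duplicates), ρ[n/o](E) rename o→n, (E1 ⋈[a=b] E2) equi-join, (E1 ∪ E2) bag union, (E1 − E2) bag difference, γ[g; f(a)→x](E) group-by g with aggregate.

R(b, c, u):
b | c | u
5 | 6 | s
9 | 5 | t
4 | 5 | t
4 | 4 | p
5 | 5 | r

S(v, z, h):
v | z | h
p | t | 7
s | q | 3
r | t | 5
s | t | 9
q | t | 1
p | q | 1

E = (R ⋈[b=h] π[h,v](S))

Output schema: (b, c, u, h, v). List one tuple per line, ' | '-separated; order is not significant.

Subexpression sizes:
  R → 5
  S → 6
  π[h,v](S) → 6
  (R ⋈[b=h] π[h,v](S)) → 3

== RESULT ==
b | c | u | h | v
5 | 5 | r | 5 | r
5 | 6 | s | 5 | r
9 | 5 | t | 9 | s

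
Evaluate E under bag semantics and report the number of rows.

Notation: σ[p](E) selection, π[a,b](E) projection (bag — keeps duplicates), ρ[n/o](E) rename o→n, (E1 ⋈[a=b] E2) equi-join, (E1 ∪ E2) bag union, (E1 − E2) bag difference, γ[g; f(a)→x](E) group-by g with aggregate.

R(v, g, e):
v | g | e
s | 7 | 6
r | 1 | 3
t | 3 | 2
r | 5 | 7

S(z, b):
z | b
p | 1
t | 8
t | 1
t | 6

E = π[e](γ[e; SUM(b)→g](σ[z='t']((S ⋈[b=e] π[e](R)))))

Subexpression sizes:
  S → 4
  R → 4
  π[e](R) → 4
  (S ⋈[b=e] π[e](R)) → 1
  σ[z='t']((S ⋈[b=e] π[e](R))) → 1
  γ[e; SUM(b)→g](σ[z='t']((S ⋈[b=e] π[e](R)))) → 1
  π[e](γ[e; SUM(b)→g](σ[z='t']((S ⋈[b=e] π[e](R))))) → 1

|E| = 1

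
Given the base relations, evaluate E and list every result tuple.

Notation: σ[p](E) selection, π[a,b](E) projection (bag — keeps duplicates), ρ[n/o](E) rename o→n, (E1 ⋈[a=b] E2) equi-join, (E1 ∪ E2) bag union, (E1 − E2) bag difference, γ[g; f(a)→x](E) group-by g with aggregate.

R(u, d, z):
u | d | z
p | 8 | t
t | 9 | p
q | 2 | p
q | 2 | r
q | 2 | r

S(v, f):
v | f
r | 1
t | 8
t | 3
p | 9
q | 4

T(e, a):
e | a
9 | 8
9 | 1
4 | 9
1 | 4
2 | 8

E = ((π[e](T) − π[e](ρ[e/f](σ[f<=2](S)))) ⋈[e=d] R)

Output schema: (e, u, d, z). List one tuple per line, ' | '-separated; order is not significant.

Stepwise |·|:
  T → 5
  π[e](T) → 5
  S → 5
  σ[f<=2](S) → 1
  ρ[e/f](σ[f<=2](S)) → 1
  π[e](ρ[e/f](σ[f<=2](S))) → 1
  (π[e](T) − π[e](ρ[e/f](σ[f<=2](S)))) → 4
  R → 5
  ((π[e](T) − π[e](ρ[e/f](σ[f<=2](S)))) ⋈[e=d] R) → 5

== RESULT ==
e | u | d | z
2 | q | 2 | p
2 | q | 2 | r
2 | q | 2 | r
9 | t | 9 | p
9 | t | 9 | p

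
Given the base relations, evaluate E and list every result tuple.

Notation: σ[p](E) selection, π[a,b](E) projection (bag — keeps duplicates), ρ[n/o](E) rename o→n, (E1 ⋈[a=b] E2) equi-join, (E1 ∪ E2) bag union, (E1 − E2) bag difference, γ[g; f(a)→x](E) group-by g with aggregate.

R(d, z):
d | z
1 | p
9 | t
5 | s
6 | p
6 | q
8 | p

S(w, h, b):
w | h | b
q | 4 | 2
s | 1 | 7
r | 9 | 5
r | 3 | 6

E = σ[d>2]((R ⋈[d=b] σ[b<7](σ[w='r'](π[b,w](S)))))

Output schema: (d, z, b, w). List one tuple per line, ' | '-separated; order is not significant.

Subexpression sizes:
  R → 6
  S → 4
  π[b,w](S) → 4
  σ[w='r'](π[b,w](S)) → 2
  σ[b<7](σ[w='r'](π[b,w](S))) → 2
  (R ⋈[d=b] σ[b<7](σ[w='r'](π[b,w](S)))) → 3
  σ[d>2]((R ⋈[d=b] σ[b<7](σ[w='r'](π[b,w](S))))) → 3

== RESULT ==
d | z | b | w
5 | s | 5 | r
6 | p | 6 | r
6 | q | 6 | r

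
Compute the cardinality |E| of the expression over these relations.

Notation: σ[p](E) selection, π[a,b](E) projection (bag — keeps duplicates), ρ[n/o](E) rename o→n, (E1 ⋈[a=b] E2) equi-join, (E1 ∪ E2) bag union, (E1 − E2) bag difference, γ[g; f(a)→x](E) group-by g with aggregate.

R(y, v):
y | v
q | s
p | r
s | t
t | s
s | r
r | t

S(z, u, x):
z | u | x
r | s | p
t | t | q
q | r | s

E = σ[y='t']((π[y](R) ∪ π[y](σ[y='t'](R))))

Subexpression sizes:
  R → 6
  π[y](R) → 6
  R → 6
  σ[y='t'](R) → 1
  π[y](σ[y='t'](R)) → 1
  (π[y](R) ∪ π[y](σ[y='t'](R))) → 7
  σ[y='t']((π[y](R) ∪ π[y](σ[y='t'](R)))) → 2

|E| = 2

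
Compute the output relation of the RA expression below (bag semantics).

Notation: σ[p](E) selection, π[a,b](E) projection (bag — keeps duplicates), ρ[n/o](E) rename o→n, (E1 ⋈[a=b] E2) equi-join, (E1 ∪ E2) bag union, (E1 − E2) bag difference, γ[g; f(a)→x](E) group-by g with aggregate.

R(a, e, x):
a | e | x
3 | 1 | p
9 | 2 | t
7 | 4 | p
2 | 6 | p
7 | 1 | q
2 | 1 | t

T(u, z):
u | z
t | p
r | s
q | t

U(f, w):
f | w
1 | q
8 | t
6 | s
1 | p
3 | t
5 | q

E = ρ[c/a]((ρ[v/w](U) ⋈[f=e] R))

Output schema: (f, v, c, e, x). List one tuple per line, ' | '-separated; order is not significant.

Stepwise |·|:
  U → 6
  ρ[v/w](U) → 6
  R → 6
  (ρ[v/w](U) ⋈[f=e] R) → 7
  ρ[c/a]((ρ[v/w](U) ⋈[f=e] R)) → 7

== RESULT ==
f | v | c | e | x
1 | p | 2 | 1 | t
1 | p | 3 | 1 | p
1 | p | 7 | 1 | q
1 | q | 2 | 1 | t
1 | q | 3 | 1 | p
1 | q | 7 | 1 | q
6 | s | 2 | 6 | p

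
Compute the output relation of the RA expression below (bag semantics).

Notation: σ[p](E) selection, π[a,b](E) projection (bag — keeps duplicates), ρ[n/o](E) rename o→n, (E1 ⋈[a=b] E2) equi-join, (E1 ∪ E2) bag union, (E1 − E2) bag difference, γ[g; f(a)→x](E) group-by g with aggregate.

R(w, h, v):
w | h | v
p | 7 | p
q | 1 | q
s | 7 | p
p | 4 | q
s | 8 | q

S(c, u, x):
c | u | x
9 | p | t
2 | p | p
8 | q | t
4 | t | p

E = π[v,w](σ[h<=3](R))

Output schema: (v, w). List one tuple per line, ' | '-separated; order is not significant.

Stepwise |·|:
  R → 5
  σ[h<=3](R) → 1
  π[v,w](σ[h<=3](R)) → 1

== RESULT ==
v | w
q | q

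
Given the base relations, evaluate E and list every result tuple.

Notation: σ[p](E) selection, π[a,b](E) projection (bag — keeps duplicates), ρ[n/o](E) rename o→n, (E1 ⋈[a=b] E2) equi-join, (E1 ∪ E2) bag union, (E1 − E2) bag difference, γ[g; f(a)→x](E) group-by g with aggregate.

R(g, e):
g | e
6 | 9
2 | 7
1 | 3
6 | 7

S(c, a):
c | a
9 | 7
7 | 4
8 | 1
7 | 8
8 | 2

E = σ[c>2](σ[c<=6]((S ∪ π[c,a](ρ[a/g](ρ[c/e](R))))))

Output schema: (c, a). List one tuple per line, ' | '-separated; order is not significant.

Per-node cardinality:
  S → 5
  R → 4
  ρ[c/e](R) → 4
  ρ[a/g](ρ[c/e](R)) → 4
  π[c,a](ρ[a/g](ρ[c/e](R))) → 4
  (S ∪ π[c,a](ρ[a/g](ρ[c/e](R)))) → 9
  σ[c<=6]((S ∪ π[c,a](ρ[a/g](ρ[c/e](R))))) → 1
  σ[c>2](σ[c<=6]((S ∪ π[c,a](ρ[a/g](ρ[c/e](R)))))) → 1

== RESULT ==
c | a
3 | 1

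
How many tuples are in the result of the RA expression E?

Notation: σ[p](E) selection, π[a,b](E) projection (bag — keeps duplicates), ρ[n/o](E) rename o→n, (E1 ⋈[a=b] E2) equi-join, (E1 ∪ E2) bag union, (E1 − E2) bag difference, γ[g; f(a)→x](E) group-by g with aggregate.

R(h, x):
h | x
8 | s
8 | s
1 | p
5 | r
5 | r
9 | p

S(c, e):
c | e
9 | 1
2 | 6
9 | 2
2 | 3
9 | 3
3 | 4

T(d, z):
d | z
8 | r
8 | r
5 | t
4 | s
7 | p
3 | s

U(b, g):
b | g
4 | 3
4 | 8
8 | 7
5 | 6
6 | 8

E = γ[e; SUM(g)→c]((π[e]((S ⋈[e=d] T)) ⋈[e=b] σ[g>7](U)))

Per-node cardinality:
  S → 6
  T → 6
  (S ⋈[e=d] T) → 3
  π[e]((S ⋈[e=d] T)) → 3
  U → 5
  σ[g>7](U) → 2
  (π[e]((S ⋈[e=d] T)) ⋈[e=b] σ[g>7](U)) → 1
  γ[e; SUM(g)→c]((π[e]((S ⋈[e=d] T)) ⋈[e=b] σ[g>7](U))) → 1

|E| = 1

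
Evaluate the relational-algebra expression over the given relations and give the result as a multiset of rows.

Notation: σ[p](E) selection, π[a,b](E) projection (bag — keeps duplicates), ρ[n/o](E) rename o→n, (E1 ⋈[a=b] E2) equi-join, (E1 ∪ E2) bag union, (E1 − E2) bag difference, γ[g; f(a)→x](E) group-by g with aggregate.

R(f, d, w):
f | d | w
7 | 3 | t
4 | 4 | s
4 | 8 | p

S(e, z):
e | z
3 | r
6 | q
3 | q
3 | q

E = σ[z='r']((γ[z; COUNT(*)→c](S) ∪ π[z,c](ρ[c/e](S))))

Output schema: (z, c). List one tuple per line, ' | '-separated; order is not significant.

Stepwise |·|:
  S → 4
  γ[z; COUNT(*)→c](S) → 2
  S → 4
  ρ[c/e](S) → 4
  π[z,c](ρ[c/e](S)) → 4
  (γ[z; COUNT(*)→c](S) ∪ π[z,c](ρ[c/e](S))) → 6
  σ[z='r']((γ[z; COUNT(*)→c](S) ∪ π[z,c](ρ[c/e](S)))) → 2

== RESULT ==
z | c
r | 1
r | 3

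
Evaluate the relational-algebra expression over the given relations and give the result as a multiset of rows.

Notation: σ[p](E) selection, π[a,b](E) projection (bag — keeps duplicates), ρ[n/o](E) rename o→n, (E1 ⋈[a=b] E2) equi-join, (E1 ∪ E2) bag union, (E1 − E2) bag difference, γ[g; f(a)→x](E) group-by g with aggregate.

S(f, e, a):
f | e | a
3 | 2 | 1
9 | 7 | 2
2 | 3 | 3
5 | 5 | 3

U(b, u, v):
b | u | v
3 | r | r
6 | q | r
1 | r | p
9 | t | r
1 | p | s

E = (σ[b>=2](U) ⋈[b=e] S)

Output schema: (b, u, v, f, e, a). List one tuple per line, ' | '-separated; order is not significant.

Row counts bottom-up:
  U → 5
  σ[b>=2](U) → 3
  S → 4
  (σ[b>=2](U) ⋈[b=e] S) → 1

== RESULT ==
b | u | v | f | e | a
3 | r | r | 2 | 3 | 3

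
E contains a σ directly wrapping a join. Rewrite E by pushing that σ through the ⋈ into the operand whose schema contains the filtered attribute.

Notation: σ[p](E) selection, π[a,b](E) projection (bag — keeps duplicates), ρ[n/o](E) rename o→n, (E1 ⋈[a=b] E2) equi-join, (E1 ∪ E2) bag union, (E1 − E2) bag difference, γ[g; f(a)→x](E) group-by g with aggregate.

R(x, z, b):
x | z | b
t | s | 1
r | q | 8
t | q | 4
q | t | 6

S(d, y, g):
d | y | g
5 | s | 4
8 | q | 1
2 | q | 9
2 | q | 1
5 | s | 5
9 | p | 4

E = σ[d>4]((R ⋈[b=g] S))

σ filters on d, owned by the right side.
E' = (R ⋈[b=g] σ[d>4](S))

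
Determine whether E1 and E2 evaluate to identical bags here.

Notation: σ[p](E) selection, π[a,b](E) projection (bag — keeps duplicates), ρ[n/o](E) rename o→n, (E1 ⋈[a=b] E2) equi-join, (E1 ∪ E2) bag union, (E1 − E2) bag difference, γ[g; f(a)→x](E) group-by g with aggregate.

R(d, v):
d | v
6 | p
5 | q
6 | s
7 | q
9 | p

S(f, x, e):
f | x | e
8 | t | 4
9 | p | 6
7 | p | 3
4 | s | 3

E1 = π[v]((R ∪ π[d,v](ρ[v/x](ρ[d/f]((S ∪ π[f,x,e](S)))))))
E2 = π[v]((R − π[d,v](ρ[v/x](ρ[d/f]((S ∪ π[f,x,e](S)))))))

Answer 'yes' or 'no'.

E1 row counts bottom-up:
  R → 5
  S → 4
  S → 4
  π[f,x,e](S) → 4
  (S ∪ π[f,x,e](S)) → 8
  ρ[d/f]((S ∪ π[f,x,e](S))) → 8
  ρ[v/x](ρ[d/f]((S ∪ π[f,x,e](S)))) → 8
  π[d,v](ρ[v/x](ρ[d/f]((S ∪ π[f,x,e](S))))) → 8
  (R ∪ π[d,v](ρ[v/x](ρ[d/f]((S ∪ π[f,x,e](S)))))) → 13
  π[v]((R ∪ π[d,v](ρ[v/x](ρ[d/f]((S ∪ π[f,x,e](S))))))) → 13
E2 row counts bottom-up:
  R → 5
  S → 4
  S → 4
  π[f,x,e](S) → 4
  (S ∪ π[f,x,e](S)) → 8
  ρ[d/f]((S ∪ π[f,x,e](S))) → 8
  ρ[v/x](ρ[d/f]((S ∪ π[f,x,e](S)))) → 8
  π[d,v](ρ[v/x](ρ[d/f]((S ∪ π[f,x,e](S))))) → 8
  (R − π[d,v](ρ[v/x](ρ[d/f]((S ∪ π[f,x,e](S)))))) → 4
  π[v]((R − π[d,v](ρ[v/x](ρ[d/f]((S ∪ π[f,x,e](S))))))) → 4

E1 result:
v
p
p
p
p
p
p
q
q
s
s
s
t
t
E2 result:
v
p
q
q
s
Witness: ('s',) appears 3× in E1 but 1× in E2.

no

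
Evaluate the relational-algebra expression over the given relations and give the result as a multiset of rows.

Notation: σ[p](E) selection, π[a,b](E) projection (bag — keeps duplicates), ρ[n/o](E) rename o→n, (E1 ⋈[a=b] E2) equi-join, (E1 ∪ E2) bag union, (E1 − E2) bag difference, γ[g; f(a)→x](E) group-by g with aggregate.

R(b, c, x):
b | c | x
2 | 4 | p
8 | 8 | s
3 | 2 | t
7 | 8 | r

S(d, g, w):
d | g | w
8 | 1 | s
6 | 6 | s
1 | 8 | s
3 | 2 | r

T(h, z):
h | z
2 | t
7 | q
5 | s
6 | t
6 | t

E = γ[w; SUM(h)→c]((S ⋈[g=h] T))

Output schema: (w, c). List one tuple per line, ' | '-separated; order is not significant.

Per-node cardinality:
  S → 4
  T → 5
  (S ⋈[g=h] T) → 3
  γ[w; SUM(h)→c]((S ⋈[g=h] T)) → 2

== RESULT ==
w | c
r | 2
s | 12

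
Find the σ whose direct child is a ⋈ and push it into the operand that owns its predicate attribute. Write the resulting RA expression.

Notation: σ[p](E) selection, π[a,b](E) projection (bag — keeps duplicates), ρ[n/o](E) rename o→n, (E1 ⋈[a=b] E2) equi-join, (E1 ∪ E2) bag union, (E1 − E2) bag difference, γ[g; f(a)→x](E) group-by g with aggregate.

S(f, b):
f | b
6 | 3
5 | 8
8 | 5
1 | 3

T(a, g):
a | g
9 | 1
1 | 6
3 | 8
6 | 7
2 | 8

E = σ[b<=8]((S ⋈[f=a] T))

σ filters on b, owned by the left side.
E' = (σ[b<=8](S) ⋈[f=a] T)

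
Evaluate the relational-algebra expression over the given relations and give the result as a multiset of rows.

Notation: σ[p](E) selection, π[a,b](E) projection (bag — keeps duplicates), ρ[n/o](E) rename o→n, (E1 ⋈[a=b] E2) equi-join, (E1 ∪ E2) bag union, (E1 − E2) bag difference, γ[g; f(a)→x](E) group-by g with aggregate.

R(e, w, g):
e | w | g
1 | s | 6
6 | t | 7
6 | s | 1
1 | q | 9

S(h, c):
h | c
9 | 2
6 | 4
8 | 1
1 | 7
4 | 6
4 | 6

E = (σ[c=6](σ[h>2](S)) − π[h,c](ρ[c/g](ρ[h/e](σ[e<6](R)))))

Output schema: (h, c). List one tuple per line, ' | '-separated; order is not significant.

Per-node cardinality:
  S → 6
  σ[h>2](S) → 5
  σ[c=6](σ[h>2](S)) → 2
  R → 4
  σ[e<6](R) → 2
  ρ[h/e](σ[e<6](R)) → 2
  ρ[c/g](ρ[h/e](σ[e<6](R))) → 2
  π[h,c](ρ[c/g](ρ[h/e](σ[e<6](R)))) → 2
  (σ[c=6](σ[h>2](S)) − π[h,c](ρ[c/g](ρ[h/e](σ[e<6](R))))) → 2

== RESULT ==
h | c
4 | 6
4 | 6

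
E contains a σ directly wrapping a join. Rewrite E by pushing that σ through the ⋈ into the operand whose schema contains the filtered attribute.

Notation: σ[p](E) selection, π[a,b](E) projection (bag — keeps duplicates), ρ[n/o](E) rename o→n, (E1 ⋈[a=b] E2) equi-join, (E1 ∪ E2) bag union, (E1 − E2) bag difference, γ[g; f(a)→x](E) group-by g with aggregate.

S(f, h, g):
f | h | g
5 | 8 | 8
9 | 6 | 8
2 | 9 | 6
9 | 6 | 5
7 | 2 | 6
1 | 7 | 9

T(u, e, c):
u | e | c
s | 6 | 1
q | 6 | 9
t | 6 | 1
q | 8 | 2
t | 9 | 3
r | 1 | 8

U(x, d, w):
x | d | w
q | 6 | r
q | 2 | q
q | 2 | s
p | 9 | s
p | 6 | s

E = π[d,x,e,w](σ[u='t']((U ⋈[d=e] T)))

σ filters on u, owned by the right side.
E' = π[d,x,e,w]((U ⋈[d=e] σ[u='t'](T)))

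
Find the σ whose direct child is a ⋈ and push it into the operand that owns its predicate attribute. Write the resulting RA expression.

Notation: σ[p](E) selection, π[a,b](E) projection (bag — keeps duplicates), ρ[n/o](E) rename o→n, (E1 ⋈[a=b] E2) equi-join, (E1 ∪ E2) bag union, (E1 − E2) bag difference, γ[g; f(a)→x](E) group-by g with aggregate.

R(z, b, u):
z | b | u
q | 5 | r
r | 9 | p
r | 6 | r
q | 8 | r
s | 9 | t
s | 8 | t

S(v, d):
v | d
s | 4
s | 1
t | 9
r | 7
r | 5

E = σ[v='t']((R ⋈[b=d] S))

σ filters on v, owned by the right side.
E' = (R ⋈[b=d] σ[v='t'](S))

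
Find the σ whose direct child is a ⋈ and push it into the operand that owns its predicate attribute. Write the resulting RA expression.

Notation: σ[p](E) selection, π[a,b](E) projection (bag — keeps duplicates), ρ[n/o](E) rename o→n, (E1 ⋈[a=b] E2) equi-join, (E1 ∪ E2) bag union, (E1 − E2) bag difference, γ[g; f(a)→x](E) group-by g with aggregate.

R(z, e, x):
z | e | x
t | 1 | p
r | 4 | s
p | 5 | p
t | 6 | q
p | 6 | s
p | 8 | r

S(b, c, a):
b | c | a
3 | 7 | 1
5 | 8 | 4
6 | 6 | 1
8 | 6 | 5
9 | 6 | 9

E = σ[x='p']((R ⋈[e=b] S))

σ filters on x, owned by the left side.
E' = (σ[x='p'](R) ⋈[e=b] S)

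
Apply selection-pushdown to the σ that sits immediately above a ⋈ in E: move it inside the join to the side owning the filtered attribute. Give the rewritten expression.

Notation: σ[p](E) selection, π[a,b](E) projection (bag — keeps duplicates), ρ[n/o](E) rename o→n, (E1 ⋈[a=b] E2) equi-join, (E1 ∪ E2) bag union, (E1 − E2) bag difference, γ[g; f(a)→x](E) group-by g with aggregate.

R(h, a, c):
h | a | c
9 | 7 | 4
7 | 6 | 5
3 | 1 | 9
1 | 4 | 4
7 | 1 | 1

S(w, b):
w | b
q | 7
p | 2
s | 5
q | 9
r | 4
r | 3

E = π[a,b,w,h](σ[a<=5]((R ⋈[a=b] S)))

σ filters on a, owned by the left side.
E' = π[a,b,w,h]((σ[a<=5](R) ⋈[a=b] S))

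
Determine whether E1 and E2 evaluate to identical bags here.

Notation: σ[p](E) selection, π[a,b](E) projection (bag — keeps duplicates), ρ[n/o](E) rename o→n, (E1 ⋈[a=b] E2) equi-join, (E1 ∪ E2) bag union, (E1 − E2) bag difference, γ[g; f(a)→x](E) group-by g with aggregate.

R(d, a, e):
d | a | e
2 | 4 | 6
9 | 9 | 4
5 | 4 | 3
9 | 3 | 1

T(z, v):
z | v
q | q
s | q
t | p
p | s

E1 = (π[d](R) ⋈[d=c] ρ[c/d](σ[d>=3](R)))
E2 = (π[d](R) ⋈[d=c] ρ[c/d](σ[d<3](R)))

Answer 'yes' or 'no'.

E1 subexpression sizes:
  R → 4
  π[d](R) → 4
  R → 4
  σ[d>=3](R) → 3
  ρ[c/d](σ[d>=3](R)) → 3
  (π[d](R) ⋈[d=c] ρ[c/d](σ[d>=3](R))) → 5
E2 subexpression sizes:
  R → 4
  π[d](R) → 4
  R → 4
  σ[d<3](R) → 1
  ρ[c/d](σ[d<3](R)) → 1
  (π[d](R) ⋈[d=c] ρ[c/d](σ[d<3](R))) → 1

E1 result:
d | c | a | e
5 | 5 | 4 | 3
9 | 9 | 3 | 1
9 | 9 | 3 | 1
9 | 9 | 9 | 4
9 | 9 | 9 | 4
E2 result:
d | c | a | e
2 | 2 | 4 | 6
Witness: (5, 5, 4, 3) appears 1× in E1 but 0× in E2.

no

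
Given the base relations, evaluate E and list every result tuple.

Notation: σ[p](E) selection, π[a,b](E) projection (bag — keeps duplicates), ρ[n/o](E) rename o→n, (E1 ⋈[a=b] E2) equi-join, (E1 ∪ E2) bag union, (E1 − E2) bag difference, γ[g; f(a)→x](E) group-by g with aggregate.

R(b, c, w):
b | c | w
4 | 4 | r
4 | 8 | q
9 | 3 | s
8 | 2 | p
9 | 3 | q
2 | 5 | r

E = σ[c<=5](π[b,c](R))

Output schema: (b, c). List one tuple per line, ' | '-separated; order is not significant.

Stepwise |·|:
  R → 6
  π[b,c](R) → 6
  σ[c<=5](π[b,c](R)) → 5

== RESULT ==
b | c
2 | 5
4 | 4
8 | 2
9 | 3
9 | 3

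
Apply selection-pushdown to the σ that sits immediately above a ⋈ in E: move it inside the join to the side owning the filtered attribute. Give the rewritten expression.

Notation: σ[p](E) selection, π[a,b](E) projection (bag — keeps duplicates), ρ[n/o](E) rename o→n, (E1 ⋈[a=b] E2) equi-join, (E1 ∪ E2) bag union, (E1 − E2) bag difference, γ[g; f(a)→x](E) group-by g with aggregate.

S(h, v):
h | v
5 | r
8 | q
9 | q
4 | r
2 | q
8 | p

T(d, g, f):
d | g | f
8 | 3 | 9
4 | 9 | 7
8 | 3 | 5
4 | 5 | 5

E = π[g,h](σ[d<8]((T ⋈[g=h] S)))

σ filters on d, owned by the left side.
E' = π[g,h]((σ[d<8](T) ⋈[g=h] S))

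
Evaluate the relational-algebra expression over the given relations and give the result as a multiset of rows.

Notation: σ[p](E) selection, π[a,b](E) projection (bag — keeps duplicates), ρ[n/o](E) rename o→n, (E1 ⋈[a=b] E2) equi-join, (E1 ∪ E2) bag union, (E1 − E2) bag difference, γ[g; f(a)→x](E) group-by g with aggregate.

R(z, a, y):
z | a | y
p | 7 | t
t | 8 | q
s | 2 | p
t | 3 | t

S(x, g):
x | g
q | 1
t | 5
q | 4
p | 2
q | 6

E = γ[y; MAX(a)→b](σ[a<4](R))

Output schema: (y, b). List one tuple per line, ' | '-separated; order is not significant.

Subexpression sizes:
  R → 4
  σ[a<4](R) → 2
  γ[y; MAX(a)→b](σ[a<4](R)) → 2

== RESULT ==
y | b
p | 2
t | 3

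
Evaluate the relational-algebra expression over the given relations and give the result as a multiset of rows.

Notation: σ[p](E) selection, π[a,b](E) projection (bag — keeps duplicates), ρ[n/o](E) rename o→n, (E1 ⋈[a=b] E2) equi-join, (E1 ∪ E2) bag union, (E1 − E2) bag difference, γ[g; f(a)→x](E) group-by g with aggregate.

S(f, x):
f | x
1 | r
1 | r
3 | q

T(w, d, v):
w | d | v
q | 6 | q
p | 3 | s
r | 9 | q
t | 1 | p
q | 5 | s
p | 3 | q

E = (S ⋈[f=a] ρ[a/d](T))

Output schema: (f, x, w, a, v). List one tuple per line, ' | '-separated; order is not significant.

Row counts bottom-up:
  S → 3
  T → 6
  ρ[a/d](T) → 6
  (S ⋈[f=a] ρ[a/d](T)) → 4

== RESULT ==
f | x | w | a | v
1 | r | t | 1 | p
1 | r | t | 1 | p
3 | q | p | 3 | q
3 | q | p | 3 | s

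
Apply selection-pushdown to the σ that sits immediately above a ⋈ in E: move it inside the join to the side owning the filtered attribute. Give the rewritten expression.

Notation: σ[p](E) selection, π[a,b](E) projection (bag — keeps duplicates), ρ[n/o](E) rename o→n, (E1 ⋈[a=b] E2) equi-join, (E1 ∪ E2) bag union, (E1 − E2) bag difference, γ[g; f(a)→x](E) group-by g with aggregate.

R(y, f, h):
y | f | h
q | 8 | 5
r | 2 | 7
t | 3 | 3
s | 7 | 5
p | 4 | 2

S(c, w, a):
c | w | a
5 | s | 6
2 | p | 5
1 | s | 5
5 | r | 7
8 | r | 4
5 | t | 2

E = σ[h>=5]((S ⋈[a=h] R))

σ filters on h, owned by the right side.
E' = (S ⋈[a=h] σ[h>=5](R))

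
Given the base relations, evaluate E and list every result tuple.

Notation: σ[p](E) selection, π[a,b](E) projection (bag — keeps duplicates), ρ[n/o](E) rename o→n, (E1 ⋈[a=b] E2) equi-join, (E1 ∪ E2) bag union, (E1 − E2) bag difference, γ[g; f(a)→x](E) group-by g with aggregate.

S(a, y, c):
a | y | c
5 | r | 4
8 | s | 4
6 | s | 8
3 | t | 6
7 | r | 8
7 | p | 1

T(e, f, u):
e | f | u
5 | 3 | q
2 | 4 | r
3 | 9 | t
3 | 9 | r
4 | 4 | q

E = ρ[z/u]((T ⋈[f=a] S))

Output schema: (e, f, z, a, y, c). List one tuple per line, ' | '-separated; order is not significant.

Stepwise |·|:
  T → 5
  S → 6
  (T ⋈[f=a] S) → 1
  ρ[z/u]((T ⋈[f=a] S)) → 1

== RESULT ==
e | f | z | a | y | c
5 | 3 | q | 3 | t | 6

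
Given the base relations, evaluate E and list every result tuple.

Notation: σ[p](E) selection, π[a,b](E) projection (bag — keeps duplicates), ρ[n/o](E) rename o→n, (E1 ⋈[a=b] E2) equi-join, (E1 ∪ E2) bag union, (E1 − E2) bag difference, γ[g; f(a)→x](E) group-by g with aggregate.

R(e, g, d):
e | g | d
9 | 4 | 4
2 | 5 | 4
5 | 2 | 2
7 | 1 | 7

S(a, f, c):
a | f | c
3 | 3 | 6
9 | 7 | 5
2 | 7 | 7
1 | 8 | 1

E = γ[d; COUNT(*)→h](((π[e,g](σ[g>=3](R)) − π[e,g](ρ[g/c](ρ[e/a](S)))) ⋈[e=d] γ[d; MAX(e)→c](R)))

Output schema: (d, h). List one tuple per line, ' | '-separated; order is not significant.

Row counts bottom-up:
  R → 4
  σ[g>=3](R) → 2
  π[e,g](σ[g>=3](R)) → 2
  S → 4
  ρ[e/a](S) → 4
  ρ[g/c](ρ[e/a](S)) → 4
  π[e,g](ρ[g/c](ρ[e/a](S))) → 4
  (π[e,g](σ[g>=3](R)) − π[e,g](ρ[g/c](ρ[e/a](S)))) → 2
  R → 4
  γ[d; MAX(e)→c](R) → 3
  ((π[e,g](σ[g>=3](R)) − π[e,g](ρ[g/c](ρ[e/a](S)))) ⋈[e=d] γ[d; MAX(e)→c](R)) → 1
  γ[d; COUNT(*)→h](((π[e,g](σ[g>=3](R)) − π[e,g](ρ[g/c](ρ[e/a](S)))) ⋈[e=d] γ[d; MAX(e)→c](R))) → 1

== RESULT ==
d | h
2 | 1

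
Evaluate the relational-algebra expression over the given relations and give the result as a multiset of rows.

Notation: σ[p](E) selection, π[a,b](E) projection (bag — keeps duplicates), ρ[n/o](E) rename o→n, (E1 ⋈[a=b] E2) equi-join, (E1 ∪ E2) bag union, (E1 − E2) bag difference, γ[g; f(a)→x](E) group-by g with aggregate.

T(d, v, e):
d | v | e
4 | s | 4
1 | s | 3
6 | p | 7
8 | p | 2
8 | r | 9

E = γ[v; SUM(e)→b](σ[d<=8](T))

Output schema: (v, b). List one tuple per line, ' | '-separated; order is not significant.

Subexpression sizes:
  T → 5
  σ[d<=8](T) → 5
  γ[v; SUM(e)→b](σ[d<=8](T)) → 3

== RESULT ==
v | b
p | 9
r | 9
s | 7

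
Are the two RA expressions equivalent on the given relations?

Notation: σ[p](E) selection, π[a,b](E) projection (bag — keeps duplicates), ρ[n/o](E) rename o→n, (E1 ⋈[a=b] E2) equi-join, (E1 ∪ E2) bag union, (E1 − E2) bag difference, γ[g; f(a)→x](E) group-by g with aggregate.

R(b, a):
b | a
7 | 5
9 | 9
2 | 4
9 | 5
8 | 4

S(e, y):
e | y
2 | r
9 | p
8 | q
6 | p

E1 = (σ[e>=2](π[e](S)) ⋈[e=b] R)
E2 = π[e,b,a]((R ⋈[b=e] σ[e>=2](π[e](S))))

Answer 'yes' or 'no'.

E1 stepwise |·|:
  S → 4
  π[e](S) → 4
  σ[e>=2](π[e](S)) → 4
  R → 5
  (σ[e>=2](π[e](S)) ⋈[e=b] R) → 4
E2 stepwise |·|:
  R → 5
  S → 4
  π[e](S) → 4
  σ[e>=2](π[e](S)) → 4
  (R ⋈[b=e] σ[e>=2](π[e](S))) → 4
  π[e,b,a]((R ⋈[b=e] σ[e>=2](π[e](S)))) → 4

E1 and E2 produce the same multiset:
e | b | a
2 | 2 | 4
8 | 8 | 4
9 | 9 | 5
9 | 9 | 9

yes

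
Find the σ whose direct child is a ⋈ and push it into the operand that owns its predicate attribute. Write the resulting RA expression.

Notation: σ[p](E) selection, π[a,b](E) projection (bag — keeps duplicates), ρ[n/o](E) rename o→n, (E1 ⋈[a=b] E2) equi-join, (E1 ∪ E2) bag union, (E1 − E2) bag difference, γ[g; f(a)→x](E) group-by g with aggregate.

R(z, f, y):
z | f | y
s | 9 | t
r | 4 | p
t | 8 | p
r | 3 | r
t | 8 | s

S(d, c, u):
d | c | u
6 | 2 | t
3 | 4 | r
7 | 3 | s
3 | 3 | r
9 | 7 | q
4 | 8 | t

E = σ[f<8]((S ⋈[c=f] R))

σ filters on f, owned by the right side.
E' = (S ⋈[c=f] σ[f<8](R))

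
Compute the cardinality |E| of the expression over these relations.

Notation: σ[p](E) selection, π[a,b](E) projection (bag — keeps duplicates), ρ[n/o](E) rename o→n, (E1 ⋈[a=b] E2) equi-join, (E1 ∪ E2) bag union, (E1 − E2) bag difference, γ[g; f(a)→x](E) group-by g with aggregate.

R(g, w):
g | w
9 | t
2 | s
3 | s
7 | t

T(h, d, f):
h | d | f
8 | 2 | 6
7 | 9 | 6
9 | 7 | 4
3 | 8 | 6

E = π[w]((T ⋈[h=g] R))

Row counts bottom-up:
  T → 4
  R → 4
  (T ⋈[h=g] R) → 3
  π[w]((T ⋈[h=g] R)) → 3

|E| = 3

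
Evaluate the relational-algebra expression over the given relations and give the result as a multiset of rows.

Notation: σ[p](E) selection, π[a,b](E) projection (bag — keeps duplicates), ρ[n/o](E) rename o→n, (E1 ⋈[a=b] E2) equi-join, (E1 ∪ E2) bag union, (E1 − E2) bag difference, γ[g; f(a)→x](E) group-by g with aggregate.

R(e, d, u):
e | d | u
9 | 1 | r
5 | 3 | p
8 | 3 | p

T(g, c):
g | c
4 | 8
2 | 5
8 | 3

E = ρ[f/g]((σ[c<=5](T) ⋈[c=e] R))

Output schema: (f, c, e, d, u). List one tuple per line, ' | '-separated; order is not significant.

Row counts bottom-up:
  T → 3
  σ[c<=5](T) → 2
  R → 3
  (σ[c<=5](T) ⋈[c=e] R) → 1
  ρ[f/g]((σ[c<=5](T) ⋈[c=e] R)) → 1

== RESULT ==
f | c | e | d | u
2 | 5 | 5 | 3 | p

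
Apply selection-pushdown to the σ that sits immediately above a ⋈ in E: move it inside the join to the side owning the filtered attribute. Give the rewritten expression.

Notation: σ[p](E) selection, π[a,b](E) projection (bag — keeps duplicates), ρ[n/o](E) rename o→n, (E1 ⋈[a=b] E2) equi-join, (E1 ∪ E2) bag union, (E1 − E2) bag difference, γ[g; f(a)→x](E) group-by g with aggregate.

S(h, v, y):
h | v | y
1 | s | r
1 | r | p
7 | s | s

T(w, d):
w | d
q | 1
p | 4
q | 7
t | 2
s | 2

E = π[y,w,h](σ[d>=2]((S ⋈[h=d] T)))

σ filters on d, owned by the right side.
E' = π[y,w,h]((S ⋈[h=d] σ[d>=2](T)))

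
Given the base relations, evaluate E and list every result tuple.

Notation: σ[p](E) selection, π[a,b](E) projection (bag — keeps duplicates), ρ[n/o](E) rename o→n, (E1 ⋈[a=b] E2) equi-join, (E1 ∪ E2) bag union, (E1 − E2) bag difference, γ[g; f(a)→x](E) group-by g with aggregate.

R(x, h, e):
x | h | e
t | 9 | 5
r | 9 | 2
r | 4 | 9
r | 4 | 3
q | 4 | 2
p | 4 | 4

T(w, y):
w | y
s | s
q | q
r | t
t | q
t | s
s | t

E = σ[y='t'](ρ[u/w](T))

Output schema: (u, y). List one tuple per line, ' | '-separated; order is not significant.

Stepwise |·|:
  T → 6
  ρ[u/w](T) → 6
  σ[y='t'](ρ[u/w](T)) → 2

== RESULT ==
u | y
r | t
s | t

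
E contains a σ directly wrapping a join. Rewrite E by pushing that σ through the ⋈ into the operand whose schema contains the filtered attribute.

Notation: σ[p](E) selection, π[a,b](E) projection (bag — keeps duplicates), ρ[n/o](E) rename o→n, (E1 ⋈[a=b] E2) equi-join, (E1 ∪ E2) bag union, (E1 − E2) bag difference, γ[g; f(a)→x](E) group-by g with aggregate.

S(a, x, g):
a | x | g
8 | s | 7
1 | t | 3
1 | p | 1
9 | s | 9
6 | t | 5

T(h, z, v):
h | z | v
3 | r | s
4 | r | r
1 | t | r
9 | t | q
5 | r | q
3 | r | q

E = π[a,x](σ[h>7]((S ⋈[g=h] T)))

σ filters on h, owned by the right side.
E' = π[a,x]((S ⋈[g=h] σ[h>7](T)))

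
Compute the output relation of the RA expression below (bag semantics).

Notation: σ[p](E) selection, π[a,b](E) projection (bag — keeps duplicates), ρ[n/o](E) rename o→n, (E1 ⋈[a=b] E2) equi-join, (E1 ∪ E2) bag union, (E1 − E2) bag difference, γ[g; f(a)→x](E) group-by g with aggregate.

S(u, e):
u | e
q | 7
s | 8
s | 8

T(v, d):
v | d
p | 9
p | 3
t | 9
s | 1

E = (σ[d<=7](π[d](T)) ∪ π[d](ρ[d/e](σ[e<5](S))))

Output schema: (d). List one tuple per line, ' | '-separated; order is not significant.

Row counts bottom-up:
  T → 4
  π[d](T) → 4
  σ[d<=7](π[d](T)) → 2
  S → 3
  σ[e<5](S) → 0
  ρ[d/e](σ[e<5](S)) → 0
  π[d](ρ[d/e](σ[e<5](S))) → 0
  (σ[d<=7](π[d](T)) ∪ π[d](ρ[d/e](σ[e<5](S)))) → 2

== RESULT ==
d
1
3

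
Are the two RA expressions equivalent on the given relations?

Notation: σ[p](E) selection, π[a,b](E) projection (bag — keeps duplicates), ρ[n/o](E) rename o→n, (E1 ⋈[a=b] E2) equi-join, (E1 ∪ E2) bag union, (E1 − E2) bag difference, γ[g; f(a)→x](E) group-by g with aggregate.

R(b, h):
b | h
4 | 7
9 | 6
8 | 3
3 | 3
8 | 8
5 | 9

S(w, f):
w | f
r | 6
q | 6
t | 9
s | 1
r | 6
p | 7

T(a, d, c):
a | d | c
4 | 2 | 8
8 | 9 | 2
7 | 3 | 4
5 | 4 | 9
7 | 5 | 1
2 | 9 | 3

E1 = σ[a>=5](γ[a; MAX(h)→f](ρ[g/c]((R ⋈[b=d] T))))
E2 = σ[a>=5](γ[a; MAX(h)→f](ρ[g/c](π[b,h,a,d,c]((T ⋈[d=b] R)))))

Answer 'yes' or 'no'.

E1 per-node cardinality:
  R → 6
  T → 6
  (R ⋈[b=d] T) → 5
  ρ[g/c]((R ⋈[b=d] T)) → 5
  γ[a; MAX(h)→f](ρ[g/c]((R ⋈[b=d] T))) → 4
  σ[a>=5](γ[a; MAX(h)→f](ρ[g/c]((R ⋈[b=d] T)))) → 3
E2 per-node cardinality:
  T → 6
  R → 6
  (T ⋈[d=b] R) → 5
  π[b,h,a,d,c]((T ⋈[d=b] R)) → 5
  ρ[g/c](π[b,h,a,d,c]((T ⋈[d=b] R))) → 5
  γ[a; MAX(h)→f](ρ[g/c](π[b,h,a,d,c]((T ⋈[d=b] R)))) → 4
  σ[a>=5](γ[a; MAX(h)→f](ρ[g/c](π[b,h,a,d,c]((T ⋈[d=b] R))))) → 3

E1 and E2 produce the same multiset:
a | f
5 | 7
7 | 9
8 | 6

yes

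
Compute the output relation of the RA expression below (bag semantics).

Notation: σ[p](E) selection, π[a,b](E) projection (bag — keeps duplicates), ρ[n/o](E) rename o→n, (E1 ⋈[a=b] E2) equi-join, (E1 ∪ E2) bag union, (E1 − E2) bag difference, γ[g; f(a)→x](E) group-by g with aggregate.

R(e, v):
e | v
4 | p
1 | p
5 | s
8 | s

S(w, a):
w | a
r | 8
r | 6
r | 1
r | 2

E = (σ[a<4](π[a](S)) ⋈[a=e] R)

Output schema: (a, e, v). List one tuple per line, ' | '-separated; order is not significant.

Subexpression sizes:
  S → 4
  π[a](S) → 4
  σ[a<4](π[a](S)) → 2
  R → 4
  (σ[a<4](π[a](S)) ⋈[a=e] R) → 1

== RESULT ==
a | e | v
1 | 1 | p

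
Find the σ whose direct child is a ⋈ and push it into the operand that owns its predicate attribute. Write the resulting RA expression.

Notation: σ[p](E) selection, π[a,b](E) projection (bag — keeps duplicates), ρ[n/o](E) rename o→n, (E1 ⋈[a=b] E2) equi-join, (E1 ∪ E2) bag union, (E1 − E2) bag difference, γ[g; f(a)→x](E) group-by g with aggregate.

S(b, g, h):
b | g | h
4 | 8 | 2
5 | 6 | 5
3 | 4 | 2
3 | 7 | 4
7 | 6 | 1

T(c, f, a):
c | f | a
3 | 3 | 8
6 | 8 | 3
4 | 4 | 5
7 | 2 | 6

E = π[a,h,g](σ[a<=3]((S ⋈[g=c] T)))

σ filters on a, owned by the right side.
E' = π[a,h,g]((S ⋈[g=c] σ[a<=3](T)))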